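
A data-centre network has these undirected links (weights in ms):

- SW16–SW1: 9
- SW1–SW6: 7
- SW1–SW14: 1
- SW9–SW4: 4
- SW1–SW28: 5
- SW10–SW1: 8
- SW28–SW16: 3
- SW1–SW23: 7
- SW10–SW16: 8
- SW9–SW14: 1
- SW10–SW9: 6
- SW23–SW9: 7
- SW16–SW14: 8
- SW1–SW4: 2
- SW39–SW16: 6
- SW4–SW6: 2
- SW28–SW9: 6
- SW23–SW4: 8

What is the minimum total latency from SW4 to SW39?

Compare a few routes:
SW4–SW1–SW28–SW16–SW39: 2+5+3+6 = 16
SW4–SW1–SW16–SW39: 2+9+6 = 17
SW4–SW9–SW28–SW16–SW39: 4+6+3+6 = 19
SW4–SW1–SW14–SW16–SW39: 2+1+8+6 = 17
The minimum is 16 ms via SW4–SW1–SW28–SW16–SW39.

16 ms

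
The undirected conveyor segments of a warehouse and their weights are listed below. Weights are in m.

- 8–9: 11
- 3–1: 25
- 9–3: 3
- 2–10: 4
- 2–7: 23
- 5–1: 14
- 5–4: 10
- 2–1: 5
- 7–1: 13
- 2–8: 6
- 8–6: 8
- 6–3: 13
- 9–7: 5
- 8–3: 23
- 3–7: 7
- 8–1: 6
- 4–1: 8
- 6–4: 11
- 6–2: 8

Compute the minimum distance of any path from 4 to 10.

Shortest distances from 4:
4: 0
1: 8  (via 4)
5: 10  (via 4)
6: 11  (via 4)
2: 13  (via 1)
8: 14  (via 1)
10: 17  (via 2)
Shortest route: 4 → 1 → 2 → 10 = 17 m.

17 m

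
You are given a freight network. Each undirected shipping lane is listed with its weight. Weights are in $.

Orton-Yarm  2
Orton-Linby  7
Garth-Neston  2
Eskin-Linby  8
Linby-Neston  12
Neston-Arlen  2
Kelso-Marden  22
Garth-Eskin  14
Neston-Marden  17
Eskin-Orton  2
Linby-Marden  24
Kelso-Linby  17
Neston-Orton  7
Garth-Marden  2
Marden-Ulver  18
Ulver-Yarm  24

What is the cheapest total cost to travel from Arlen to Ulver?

$24

Candidate routes:
Arlen - Neston - Garth - Marden - Ulver: 2+2+2+18 = 24
Arlen - Neston - Marden - Ulver: 2+17+18 = 37
Arlen - Neston - Orton - Yarm - Ulver: 2+7+2+24 = 35
Arlen - Neston - Orton - Eskin - Garth - Marden - Ulver: 2+7+2+14+2+18 = 45
Cheapest is Arlen - Neston - Garth - Marden - Ulver at $24.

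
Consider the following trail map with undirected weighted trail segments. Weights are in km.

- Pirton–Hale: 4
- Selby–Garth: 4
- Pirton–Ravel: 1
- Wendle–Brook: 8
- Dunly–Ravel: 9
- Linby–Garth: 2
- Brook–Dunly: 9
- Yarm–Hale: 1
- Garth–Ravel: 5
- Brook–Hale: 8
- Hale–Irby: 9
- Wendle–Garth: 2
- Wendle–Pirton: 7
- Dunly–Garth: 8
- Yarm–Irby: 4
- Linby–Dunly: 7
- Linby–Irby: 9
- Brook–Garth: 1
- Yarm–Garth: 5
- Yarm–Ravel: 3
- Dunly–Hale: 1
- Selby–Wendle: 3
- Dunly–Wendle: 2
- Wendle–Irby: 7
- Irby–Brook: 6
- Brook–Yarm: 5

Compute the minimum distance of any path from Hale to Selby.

6 km

Running Dijkstra from Hale:
Hale: 0
Dunly: 1  (via Hale)
Yarm: 1  (via Hale)
Wendle: 3  (via Dunly)
Pirton: 4  (via Hale)
Ravel: 4  (via Yarm)
Irby: 5  (via Yarm)
Garth: 5  (via Wendle)
Selby: 6  (via Wendle)
Shortest route: Hale–Dunly–Wendle–Selby = 6 km.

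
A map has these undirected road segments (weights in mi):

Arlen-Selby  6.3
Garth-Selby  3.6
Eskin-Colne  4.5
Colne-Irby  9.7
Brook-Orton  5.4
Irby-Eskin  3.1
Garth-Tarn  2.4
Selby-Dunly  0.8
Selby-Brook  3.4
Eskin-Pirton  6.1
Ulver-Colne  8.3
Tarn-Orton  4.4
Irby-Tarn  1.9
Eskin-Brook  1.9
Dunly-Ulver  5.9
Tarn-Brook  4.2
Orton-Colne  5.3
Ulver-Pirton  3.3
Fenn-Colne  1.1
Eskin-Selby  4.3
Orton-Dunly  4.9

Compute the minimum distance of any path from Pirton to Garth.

Candidate routes:
Pirton → Eskin → Irby → Tarn → Garth: 6.1+3.1+1.9+2.4 = 13.5
Pirton → Eskin → Selby → Garth: 6.1+4.3+3.6 = 14
Pirton → Ulver → Dunly → Selby → Garth: 3.3+5.9+0.8+3.6 = 13.6
The minimum is 13.5 mi via Pirton → Eskin → Irby → Tarn → Garth.

13.5 mi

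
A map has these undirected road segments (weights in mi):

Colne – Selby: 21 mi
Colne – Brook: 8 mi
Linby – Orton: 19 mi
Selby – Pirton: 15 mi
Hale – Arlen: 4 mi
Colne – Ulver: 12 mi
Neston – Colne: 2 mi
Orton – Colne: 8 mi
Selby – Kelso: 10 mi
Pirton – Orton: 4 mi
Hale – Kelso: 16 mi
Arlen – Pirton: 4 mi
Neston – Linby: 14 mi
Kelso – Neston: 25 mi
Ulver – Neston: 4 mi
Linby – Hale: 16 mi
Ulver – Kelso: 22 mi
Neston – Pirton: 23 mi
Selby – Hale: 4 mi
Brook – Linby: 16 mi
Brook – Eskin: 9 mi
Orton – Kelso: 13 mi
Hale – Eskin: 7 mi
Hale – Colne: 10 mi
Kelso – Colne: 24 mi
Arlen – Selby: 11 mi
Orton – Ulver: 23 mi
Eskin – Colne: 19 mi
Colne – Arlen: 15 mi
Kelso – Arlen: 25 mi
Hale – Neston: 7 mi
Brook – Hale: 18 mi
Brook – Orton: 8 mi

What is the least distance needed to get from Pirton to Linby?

23 mi

Enumerating some paths:
Pirton → Orton → Linby: 4+19 = 23
Pirton → Arlen → Hale → Linby: 4+4+16 = 24
Cheapest is Pirton → Orton → Linby at 23 mi.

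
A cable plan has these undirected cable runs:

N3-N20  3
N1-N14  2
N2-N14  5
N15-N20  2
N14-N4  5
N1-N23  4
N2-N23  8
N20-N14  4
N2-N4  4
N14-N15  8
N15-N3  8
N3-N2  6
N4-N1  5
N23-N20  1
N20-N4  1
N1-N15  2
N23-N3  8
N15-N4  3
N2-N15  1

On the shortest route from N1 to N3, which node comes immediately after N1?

Candidate routes:
N1–N23–N20–N3: 4+1+3 = 8
N1–N15–N20–N3: 2+2+3 = 7
Cheapest is N1–N15–N20–N3 at 7.
So from N1 the first move is to N15.

N15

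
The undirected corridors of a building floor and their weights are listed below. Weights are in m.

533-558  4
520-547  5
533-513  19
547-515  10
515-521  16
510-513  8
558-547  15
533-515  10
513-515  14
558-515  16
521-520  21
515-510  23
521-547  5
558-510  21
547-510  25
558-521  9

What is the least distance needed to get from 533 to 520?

23 m

Shortest distances from 533:
533: 0
558: 4  (via 533)
515: 10  (via 533)
521: 13  (via 558)
547: 18  (via 521)
513: 19  (via 533)
520: 23  (via 547)
Shortest route: 533 → 558 → 521 → 547 → 520 = 23 m.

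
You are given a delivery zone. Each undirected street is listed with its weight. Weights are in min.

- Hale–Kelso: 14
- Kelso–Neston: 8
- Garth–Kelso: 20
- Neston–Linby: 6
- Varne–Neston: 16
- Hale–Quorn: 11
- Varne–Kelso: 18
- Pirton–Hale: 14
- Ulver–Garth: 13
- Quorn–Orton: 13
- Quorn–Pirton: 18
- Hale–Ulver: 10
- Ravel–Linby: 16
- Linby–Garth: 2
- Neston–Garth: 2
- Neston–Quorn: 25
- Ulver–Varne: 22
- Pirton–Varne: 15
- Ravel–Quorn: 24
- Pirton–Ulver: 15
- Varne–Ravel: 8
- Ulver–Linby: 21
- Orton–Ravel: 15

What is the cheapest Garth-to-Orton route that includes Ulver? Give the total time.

Shortest Garth→Ulver: Garth → Ulver = 13
Best Ulver to Orton: Ulver → Hale → Quorn → Orton costing 34
Total via Ulver: 13 + 34 = 47 min.

47 min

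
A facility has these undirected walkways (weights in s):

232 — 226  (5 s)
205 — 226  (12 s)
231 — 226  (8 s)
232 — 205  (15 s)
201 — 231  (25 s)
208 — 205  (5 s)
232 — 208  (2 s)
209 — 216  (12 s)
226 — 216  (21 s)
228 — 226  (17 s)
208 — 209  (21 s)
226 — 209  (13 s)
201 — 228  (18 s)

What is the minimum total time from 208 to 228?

Running Dijkstra from 208:
208: 0
232: 2  (via 208)
205: 5  (via 208)
226: 7  (via 232)
231: 15  (via 226)
209: 20  (via 226)
228: 24  (via 226)
Shortest route: 208–232–226–228 = 24 s.

24 s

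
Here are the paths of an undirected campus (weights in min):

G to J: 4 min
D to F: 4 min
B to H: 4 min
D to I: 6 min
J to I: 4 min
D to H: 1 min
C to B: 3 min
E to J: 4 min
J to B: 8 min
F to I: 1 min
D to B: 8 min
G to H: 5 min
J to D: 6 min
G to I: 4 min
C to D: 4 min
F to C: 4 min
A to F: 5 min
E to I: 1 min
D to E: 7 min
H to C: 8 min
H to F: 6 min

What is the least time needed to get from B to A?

12 min

Enumerating some paths:
B - H - D - F - A: 4+1+4+5 = 14
B - C - F - A: 3+4+5 = 12
Cheapest is B - C - F - A at 12 min.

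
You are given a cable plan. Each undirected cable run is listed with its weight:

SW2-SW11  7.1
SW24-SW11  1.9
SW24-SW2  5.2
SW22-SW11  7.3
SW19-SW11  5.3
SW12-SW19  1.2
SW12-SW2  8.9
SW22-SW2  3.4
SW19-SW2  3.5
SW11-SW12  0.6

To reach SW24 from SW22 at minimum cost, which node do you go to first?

Compare a few routes:
SW22–SW11–SW24: 7.3+1.9 = 9.2
SW22–SW2–SW24: 3.4+5.2 = 8.6
The minimum is 8.6 via SW22–SW2–SW24.
So from SW22 the first move is to SW2.

SW2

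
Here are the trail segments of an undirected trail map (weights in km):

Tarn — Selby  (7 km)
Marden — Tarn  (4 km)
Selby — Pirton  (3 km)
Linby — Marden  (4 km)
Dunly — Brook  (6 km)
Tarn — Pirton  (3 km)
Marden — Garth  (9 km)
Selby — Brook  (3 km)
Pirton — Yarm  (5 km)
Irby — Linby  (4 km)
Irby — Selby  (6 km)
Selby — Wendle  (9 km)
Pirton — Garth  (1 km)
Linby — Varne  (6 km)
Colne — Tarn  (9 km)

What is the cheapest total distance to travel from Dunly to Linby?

19 km

Compare a few routes:
Dunly–Brook–Selby–Pirton–Tarn–Marden–Linby: 6+3+3+3+4+4 = 23
Dunly–Brook–Selby–Irby–Linby: 6+3+6+4 = 19
The minimum is 19 km via Dunly–Brook–Selby–Irby–Linby.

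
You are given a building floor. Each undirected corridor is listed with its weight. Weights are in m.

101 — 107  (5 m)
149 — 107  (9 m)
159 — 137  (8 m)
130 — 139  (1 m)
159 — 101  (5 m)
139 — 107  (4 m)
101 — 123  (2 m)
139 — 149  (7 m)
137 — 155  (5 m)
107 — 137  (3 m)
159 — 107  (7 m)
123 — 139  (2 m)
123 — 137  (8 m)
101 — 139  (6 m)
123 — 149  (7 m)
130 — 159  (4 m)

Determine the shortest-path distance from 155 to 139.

Settle nodes by increasing distance from 155:
155: 0
137: 5  (via 155)
107: 8  (via 137)
139: 12  (via 107)
Shortest route: 155 → 137 → 107 → 139 = 12 m.

12 m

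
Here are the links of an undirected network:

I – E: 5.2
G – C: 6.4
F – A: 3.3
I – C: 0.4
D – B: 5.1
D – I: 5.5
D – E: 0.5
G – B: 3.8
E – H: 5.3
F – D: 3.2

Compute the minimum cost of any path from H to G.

Enumerating some paths:
H–E–D–I–C–G: 5.3+0.5+5.5+0.4+6.4 = 18.1
H–E–I–C–G: 5.3+5.2+0.4+6.4 = 17.3
H–E–D–B–G: 5.3+0.5+5.1+3.8 = 14.7
The minimum is 14.7 via H–E–D–B–G.

14.7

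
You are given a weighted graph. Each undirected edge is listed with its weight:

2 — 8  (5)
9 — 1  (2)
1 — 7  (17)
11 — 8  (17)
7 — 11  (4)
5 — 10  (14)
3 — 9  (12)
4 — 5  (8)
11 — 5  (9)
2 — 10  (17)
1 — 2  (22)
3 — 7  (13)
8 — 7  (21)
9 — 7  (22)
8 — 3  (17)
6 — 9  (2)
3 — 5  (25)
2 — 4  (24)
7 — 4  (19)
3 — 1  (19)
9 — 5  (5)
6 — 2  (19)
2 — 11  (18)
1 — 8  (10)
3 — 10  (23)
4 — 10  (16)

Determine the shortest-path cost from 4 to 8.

Enumerating some paths:
4 → 2 → 8: 24+5 = 29
4 → 5 → 9 → 1 → 8: 8+5+2+10 = 25
4 → 5 → 11 → 8: 8+9+17 = 34
The minimum is 25 via 4 → 5 → 9 → 1 → 8.

25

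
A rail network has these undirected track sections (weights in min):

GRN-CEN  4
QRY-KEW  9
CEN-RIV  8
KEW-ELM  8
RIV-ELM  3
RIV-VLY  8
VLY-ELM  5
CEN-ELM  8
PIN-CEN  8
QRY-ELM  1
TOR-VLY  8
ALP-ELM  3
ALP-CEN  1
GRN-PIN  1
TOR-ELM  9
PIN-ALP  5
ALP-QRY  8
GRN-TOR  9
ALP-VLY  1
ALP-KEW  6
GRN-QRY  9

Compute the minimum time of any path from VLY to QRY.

Settle nodes by increasing distance from VLY:
VLY: 0
ALP: 1  (via VLY)
CEN: 2  (via ALP)
ELM: 4  (via ALP)
QRY: 5  (via ELM)
Shortest route: VLY → ALP → ELM → QRY = 5 min.

5 min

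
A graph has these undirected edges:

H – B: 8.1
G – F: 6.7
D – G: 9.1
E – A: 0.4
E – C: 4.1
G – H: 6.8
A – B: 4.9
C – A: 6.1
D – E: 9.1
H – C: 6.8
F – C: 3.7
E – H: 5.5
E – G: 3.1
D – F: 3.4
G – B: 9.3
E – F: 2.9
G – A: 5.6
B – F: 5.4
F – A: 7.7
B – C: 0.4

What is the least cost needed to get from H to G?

6.8

Candidate routes:
H → E → G: 5.5+3.1 = 8.6
H → G: 6.8 = 6.8
Cheapest is H → G at 6.8.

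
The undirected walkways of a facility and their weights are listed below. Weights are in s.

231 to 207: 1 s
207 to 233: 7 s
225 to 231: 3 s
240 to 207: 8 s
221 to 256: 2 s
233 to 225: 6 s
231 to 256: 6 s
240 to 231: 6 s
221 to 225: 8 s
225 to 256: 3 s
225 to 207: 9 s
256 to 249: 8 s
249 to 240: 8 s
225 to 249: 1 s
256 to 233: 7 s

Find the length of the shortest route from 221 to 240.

14 s

Compare a few routes:
221 → 256 → 225 → 249 → 240: 2+3+1+8 = 14
221 → 256 → 225 → 231 → 207 → 240: 2+3+3+1+8 = 17
221 → 256 → 231 → 207 → 240: 2+6+1+8 = 17
221 → 225 → 231 → 240: 8+3+6 = 17
Cheapest is 221 → 256 → 225 → 249 → 240 at 14 s.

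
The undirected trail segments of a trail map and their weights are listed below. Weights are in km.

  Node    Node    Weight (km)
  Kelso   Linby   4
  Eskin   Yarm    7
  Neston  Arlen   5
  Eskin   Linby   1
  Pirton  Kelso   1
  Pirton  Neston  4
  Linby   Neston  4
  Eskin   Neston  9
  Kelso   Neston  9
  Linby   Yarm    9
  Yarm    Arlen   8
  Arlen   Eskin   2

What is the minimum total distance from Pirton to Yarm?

13 km

Compare a few routes:
Pirton - Kelso - Linby - Yarm: 1+4+9 = 14
Pirton - Kelso - Linby - Eskin - Yarm: 1+4+1+7 = 13
Pirton - Kelso - Linby - Eskin - Arlen - Yarm: 1+4+1+2+8 = 16
Cheapest is Pirton - Kelso - Linby - Eskin - Yarm at 13 km.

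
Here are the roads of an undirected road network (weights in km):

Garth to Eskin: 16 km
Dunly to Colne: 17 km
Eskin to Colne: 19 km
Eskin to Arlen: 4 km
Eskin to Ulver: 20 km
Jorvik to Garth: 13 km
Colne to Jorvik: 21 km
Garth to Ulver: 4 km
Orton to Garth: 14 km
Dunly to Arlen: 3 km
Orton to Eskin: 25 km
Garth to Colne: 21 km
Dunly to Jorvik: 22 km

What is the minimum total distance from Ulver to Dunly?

Compare a few routes:
Ulver–Garth–Jorvik–Dunly: 4+13+22 = 39
Ulver–Eskin–Arlen–Dunly: 20+4+3 = 27
Ulver–Garth–Colne–Dunly: 4+21+17 = 42
The minimum is 27 km via Ulver–Eskin–Arlen–Dunly.

27 km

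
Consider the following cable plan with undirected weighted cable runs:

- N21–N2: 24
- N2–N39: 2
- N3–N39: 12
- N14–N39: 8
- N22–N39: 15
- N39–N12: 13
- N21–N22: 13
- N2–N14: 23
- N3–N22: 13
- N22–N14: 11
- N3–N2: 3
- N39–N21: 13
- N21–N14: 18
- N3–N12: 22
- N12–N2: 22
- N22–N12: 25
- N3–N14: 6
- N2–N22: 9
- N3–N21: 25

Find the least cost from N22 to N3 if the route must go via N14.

17

Best N22 to N14: N22–N14 costing 11
Best N14 to N3: N14–N3 costing 6
Total via N14: 11 + 6 = 17.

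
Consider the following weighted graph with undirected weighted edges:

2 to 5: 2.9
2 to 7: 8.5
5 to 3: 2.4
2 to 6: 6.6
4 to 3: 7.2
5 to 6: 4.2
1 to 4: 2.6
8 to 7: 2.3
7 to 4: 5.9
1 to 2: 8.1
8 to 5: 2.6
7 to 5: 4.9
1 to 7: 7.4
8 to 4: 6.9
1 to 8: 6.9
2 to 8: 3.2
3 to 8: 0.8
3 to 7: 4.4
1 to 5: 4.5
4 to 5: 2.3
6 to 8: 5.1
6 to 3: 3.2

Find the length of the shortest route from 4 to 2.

Settle nodes by increasing distance from 4:
4: 0
5: 2.3  (via 4)
1: 2.6  (via 4)
3: 4.7  (via 5)
8: 4.9  (via 5)
2: 5.2  (via 5)
Shortest route: 4 → 5 → 2 = 5.2.

5.2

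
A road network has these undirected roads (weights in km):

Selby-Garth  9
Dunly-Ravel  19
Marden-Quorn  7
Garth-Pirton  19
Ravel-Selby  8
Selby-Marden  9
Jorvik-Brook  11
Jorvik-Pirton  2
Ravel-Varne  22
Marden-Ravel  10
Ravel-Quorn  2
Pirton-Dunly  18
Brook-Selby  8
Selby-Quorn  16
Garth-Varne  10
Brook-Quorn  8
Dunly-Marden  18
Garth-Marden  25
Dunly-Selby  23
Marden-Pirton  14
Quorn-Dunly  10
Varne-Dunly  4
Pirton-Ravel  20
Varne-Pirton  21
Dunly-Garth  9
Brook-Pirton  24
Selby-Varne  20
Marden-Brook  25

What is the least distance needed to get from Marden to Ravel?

Shortest distances from Marden:
Marden: 0
Quorn: 7  (via Marden)
Ravel: 9  (via Quorn)
Shortest route: Marden–Quorn–Ravel = 9 km.

9 km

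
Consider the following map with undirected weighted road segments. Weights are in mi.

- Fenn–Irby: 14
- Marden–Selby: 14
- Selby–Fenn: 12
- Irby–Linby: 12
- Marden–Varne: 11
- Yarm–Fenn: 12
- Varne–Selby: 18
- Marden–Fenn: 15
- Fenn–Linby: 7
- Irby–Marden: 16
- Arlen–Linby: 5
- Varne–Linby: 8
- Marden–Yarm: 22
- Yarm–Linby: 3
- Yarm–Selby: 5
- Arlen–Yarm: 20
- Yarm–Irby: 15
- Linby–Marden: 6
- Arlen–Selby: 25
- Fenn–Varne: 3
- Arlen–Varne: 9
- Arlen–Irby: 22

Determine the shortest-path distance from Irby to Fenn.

Shortest distances from Irby:
Irby: 0
Linby: 12  (via Irby)
Fenn: 14  (via Irby)
Shortest route: Irby–Fenn = 14 mi.

14 mi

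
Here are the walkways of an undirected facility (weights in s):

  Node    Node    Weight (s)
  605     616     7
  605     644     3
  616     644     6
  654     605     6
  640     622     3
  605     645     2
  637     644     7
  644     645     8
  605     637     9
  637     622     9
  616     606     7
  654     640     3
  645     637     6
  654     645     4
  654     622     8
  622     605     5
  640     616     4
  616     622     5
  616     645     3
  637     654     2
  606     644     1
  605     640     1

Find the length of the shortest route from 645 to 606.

Running Dijkstra from 645:
645: 0
605: 2  (via 645)
616: 3  (via 645)
640: 3  (via 605)
654: 4  (via 645)
644: 5  (via 605)
606: 6  (via 644)
Shortest route: 645 → 605 → 644 → 606 = 6 s.

6 s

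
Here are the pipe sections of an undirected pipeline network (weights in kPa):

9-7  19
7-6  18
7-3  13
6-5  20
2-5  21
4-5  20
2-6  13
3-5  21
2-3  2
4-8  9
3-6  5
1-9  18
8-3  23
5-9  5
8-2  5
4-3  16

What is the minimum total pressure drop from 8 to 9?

31 kPa

Shortest distances from 8:
8: 0
2: 5  (via 8)
3: 7  (via 2)
4: 9  (via 8)
6: 12  (via 3)
7: 20  (via 3)
5: 26  (via 2)
9: 31  (via 5)
Shortest route: 8 → 2 → 5 → 9 = 31 kPa.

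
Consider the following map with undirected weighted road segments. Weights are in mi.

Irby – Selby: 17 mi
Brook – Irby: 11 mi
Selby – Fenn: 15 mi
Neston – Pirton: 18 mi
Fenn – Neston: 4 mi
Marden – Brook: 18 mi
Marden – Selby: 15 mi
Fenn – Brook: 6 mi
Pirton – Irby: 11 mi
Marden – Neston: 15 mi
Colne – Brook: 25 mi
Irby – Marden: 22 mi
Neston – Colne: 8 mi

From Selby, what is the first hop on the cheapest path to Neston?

Fenn

Candidate routes:
Selby → Marden → Neston: 15+15 = 30
Selby → Marden → Brook → Fenn → Neston: 15+18+6+4 = 43
Selby → Irby → Brook → Fenn → Neston: 17+11+6+4 = 38
Selby → Fenn → Neston: 15+4 = 19
Cheapest is Selby → Fenn → Neston at 19 mi.
So from Selby the first move is to Fenn.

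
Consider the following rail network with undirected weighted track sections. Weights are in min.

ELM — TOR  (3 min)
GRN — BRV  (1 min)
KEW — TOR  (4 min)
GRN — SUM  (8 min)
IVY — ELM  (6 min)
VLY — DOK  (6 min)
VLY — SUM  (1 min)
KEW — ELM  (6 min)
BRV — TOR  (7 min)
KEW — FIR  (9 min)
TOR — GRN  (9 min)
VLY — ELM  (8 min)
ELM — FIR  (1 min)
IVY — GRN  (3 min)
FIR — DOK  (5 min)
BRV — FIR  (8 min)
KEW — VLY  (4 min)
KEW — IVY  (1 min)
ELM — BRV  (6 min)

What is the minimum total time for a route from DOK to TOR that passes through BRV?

19 min

Shortest DOK→BRV: DOK → FIR → ELM → BRV = 12
Best BRV to TOR: BRV → TOR costing 7
Total via BRV: 12 + 7 = 19 min.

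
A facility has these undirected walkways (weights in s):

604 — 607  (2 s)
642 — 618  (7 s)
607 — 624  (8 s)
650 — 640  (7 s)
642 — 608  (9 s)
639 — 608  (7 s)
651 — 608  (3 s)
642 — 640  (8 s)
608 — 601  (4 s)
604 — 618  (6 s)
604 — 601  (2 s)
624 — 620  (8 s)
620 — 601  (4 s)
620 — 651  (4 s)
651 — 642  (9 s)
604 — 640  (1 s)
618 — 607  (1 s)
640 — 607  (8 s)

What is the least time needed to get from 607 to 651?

11 s

Shortest distances from 607:
607: 0
618: 1  (via 607)
604: 2  (via 607)
640: 3  (via 604)
601: 4  (via 604)
620: 8  (via 601)
608: 8  (via 601)
642: 8  (via 618)
624: 8  (via 607)
650: 10  (via 640)
651: 11  (via 608)
Shortest route: 607–604–601–608–651 = 11 s.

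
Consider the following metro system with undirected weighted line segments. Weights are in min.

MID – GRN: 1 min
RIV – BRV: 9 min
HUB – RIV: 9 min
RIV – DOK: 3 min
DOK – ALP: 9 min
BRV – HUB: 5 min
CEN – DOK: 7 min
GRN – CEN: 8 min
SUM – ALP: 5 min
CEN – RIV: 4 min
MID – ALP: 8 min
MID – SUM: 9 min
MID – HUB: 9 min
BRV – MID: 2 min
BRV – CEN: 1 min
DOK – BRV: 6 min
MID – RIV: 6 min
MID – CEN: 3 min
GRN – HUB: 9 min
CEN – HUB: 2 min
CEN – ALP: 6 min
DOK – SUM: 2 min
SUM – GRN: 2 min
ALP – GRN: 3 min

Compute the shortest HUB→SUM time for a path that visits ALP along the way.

Best HUB to ALP: HUB → CEN → ALP costing 8
Shortest ALP→SUM: ALP → SUM = 5
Total via ALP: 8 + 5 = 13 min.

13 min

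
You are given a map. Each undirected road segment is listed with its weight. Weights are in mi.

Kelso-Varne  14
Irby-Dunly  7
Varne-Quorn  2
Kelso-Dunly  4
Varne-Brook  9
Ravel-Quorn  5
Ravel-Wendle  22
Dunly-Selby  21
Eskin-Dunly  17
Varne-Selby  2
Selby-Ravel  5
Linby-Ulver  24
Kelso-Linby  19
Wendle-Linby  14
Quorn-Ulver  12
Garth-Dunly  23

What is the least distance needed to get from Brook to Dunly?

27 mi

Candidate routes:
Brook–Varne–Selby–Dunly: 9+2+21 = 32
Brook–Varne–Kelso–Dunly: 9+14+4 = 27
The minimum is 27 mi via Brook–Varne–Kelso–Dunly.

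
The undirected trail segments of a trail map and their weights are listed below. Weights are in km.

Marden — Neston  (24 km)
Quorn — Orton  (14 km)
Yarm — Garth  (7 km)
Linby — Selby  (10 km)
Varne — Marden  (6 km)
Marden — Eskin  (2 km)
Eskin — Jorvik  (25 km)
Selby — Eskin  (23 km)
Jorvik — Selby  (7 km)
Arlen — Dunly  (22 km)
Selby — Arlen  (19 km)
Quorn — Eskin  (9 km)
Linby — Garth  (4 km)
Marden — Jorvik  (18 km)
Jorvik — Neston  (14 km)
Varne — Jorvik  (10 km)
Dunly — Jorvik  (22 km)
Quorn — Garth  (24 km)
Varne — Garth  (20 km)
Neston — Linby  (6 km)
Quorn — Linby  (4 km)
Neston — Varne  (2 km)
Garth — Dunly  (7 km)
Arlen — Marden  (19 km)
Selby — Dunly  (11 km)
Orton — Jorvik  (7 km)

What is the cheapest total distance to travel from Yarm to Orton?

Settle nodes by increasing distance from Yarm:
Yarm: 0
Garth: 7  (via Yarm)
Linby: 11  (via Garth)
Dunly: 14  (via Garth)
Quorn: 15  (via Linby)
Neston: 17  (via Linby)
Varne: 19  (via Neston)
Selby: 21  (via Linby)
Eskin: 24  (via Quorn)
Marden: 25  (via Varne)
Jorvik: 28  (via Selby)
Orton: 29  (via Quorn)
Shortest route: Yarm → Garth → Linby → Quorn → Orton = 29 km.

29 km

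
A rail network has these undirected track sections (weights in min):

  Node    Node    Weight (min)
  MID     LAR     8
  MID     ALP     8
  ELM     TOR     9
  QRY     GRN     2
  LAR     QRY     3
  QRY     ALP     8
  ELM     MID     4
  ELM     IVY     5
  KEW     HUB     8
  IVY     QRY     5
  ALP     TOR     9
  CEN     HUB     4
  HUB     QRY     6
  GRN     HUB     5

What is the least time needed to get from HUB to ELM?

16 min

Settle nodes by increasing distance from HUB:
HUB: 0
CEN: 4  (via HUB)
GRN: 5  (via HUB)
QRY: 6  (via HUB)
KEW: 8  (via HUB)
LAR: 9  (via QRY)
IVY: 11  (via QRY)
ALP: 14  (via QRY)
ELM: 16  (via IVY)
Shortest route: HUB → QRY → IVY → ELM = 16 min.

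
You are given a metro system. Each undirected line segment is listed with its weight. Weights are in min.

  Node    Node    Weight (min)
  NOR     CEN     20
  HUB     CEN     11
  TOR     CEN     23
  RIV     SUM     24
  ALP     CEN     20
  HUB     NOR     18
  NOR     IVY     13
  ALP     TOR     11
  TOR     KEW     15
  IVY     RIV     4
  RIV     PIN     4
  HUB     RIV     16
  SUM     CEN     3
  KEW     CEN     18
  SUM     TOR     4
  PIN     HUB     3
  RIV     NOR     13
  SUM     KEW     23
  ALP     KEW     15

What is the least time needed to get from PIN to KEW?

32 min

Compare a few routes:
PIN - HUB - CEN - KEW: 3+11+18 = 32
PIN - HUB - CEN - SUM - TOR - KEW: 3+11+3+4+15 = 36
The minimum is 32 min via PIN - HUB - CEN - KEW.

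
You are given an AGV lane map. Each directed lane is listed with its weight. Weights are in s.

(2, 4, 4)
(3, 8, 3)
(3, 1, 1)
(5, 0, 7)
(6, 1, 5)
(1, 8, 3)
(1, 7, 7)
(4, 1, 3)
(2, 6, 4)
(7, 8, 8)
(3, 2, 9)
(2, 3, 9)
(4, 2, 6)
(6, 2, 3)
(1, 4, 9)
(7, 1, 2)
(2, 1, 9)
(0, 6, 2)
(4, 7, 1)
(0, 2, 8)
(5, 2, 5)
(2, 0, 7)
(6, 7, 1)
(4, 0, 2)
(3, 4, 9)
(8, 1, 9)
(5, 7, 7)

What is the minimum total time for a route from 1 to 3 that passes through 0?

Shortest 1→0: 1 → 4 → 0 = 11
Shortest 0→3: 0 → 6 → 2 → 3 = 14
Total via 0: 11 + 14 = 25 s.

25 s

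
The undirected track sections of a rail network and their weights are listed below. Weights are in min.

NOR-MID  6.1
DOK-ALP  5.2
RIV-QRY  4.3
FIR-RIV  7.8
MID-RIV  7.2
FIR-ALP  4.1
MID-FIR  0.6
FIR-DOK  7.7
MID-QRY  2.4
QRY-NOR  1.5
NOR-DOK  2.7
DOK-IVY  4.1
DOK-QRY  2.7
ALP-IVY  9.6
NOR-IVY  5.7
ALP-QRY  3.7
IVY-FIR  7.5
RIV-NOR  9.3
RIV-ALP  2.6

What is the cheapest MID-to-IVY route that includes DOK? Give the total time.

9.2 min

Shortest MID→DOK: MID → QRY → DOK = 5.1
Shortest DOK→IVY: DOK → IVY = 4.1
Total via DOK: 5.1 + 4.1 = 9.2 min.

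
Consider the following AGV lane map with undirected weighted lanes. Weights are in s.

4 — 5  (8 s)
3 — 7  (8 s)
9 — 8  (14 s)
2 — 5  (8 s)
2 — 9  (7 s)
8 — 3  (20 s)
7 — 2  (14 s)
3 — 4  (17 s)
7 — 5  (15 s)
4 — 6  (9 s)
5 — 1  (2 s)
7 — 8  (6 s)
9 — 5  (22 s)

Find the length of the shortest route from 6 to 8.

Enumerating some paths:
6–4–3–7–8: 9+17+8+6 = 40
6–4–5–7–8: 9+8+15+6 = 38
6–4–5–2–7–8: 9+8+8+14+6 = 45
Cheapest is 6–4–5–7–8 at 38 s.

38 s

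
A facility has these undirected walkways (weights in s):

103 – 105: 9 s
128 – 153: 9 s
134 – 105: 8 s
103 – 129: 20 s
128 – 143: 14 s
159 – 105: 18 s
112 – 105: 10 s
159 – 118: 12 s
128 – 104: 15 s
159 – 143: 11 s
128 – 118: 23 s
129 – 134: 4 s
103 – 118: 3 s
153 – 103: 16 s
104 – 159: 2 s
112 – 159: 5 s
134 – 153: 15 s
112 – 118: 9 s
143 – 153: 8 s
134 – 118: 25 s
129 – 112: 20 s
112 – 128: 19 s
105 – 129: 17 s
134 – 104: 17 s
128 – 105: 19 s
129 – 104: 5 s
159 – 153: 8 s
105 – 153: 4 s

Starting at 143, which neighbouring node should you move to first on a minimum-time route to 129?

Enumerating some paths:
143–159–104–129: 11+2+5 = 18
143–153–159–104–129: 8+8+2+5 = 23
Cheapest is 143–159–104–129 at 18 s.
So from 143 the first move is to 159.

159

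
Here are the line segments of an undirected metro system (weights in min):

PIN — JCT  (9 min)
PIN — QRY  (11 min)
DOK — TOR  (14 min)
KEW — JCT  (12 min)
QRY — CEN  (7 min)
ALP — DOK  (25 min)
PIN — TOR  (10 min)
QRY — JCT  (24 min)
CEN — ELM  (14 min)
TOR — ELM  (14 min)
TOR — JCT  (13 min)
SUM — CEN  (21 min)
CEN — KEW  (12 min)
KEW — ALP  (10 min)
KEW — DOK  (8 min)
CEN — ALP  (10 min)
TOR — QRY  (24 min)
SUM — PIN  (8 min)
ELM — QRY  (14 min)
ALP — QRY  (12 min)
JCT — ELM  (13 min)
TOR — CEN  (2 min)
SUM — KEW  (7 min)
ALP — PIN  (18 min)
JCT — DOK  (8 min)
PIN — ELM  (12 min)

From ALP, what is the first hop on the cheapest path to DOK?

KEW

Candidate routes:
ALP - CEN - KEW - DOK: 10+12+8 = 30
ALP - DOK: 25 = 25
ALP - CEN - TOR - DOK: 10+2+14 = 26
ALP - KEW - DOK: 10+8 = 18
The minimum is 18 min via ALP - KEW - DOK.
So from ALP the first move is to KEW.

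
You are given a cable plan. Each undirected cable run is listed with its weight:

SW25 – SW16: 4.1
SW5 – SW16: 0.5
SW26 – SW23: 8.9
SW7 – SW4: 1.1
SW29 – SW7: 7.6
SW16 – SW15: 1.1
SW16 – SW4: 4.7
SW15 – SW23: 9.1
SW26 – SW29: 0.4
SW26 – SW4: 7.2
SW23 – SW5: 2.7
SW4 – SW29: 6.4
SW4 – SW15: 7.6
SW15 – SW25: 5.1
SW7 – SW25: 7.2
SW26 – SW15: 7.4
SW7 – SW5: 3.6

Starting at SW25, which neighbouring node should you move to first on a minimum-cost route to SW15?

SW15

Compare a few routes:
SW25 - SW16 - SW15: 4.1+1.1 = 5.2
SW25 - SW15: 5.1 = 5.1
The minimum is 5.1 via SW25 - SW15.
So from SW25 the first move is to SW15.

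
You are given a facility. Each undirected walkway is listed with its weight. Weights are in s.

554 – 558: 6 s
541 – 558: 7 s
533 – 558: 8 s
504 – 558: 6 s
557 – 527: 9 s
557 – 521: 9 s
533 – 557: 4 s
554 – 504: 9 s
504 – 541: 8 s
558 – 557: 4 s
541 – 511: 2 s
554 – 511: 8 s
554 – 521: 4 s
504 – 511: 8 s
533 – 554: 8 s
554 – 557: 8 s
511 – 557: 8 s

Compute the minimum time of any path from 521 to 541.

14 s

Running Dijkstra from 521:
521: 0
554: 4  (via 521)
557: 9  (via 521)
558: 10  (via 554)
511: 12  (via 554)
533: 12  (via 554)
504: 13  (via 554)
541: 14  (via 511)
Shortest route: 521–554–511–541 = 14 s.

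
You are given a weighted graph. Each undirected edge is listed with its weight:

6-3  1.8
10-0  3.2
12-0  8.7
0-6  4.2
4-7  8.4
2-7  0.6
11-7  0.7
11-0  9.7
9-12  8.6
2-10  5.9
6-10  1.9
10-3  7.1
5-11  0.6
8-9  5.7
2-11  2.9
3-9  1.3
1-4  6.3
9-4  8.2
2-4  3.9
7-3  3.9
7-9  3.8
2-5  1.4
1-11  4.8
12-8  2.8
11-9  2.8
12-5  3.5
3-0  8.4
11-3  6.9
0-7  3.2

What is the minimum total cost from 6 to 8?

Enumerating some paths:
6 - 3 - 7 - 11 - 5 - 12 - 8: 1.8+3.9+0.7+0.6+3.5+2.8 = 13.3
6 - 3 - 9 - 11 - 5 - 12 - 8: 1.8+1.3+2.8+0.6+3.5+2.8 = 12.8
6 - 3 - 9 - 8: 1.8+1.3+5.7 = 8.8
Cheapest is 6 - 3 - 9 - 8 at 8.8.

8.8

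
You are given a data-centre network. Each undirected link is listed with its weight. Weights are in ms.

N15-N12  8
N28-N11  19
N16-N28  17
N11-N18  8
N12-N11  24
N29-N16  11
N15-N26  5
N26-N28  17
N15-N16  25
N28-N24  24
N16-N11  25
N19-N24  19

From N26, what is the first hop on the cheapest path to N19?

N28

Compare a few routes:
N26 - N28 - N24 - N19: 17+24+19 = 60
N26 - N15 - N16 - N28 - N24 - N19: 5+25+17+24+19 = 90
N26 - N15 - N12 - N11 - N28 - N24 - N19: 5+8+24+19+24+19 = 99
The minimum is 60 ms via N26 - N28 - N24 - N19.
So from N26 the first move is to N28.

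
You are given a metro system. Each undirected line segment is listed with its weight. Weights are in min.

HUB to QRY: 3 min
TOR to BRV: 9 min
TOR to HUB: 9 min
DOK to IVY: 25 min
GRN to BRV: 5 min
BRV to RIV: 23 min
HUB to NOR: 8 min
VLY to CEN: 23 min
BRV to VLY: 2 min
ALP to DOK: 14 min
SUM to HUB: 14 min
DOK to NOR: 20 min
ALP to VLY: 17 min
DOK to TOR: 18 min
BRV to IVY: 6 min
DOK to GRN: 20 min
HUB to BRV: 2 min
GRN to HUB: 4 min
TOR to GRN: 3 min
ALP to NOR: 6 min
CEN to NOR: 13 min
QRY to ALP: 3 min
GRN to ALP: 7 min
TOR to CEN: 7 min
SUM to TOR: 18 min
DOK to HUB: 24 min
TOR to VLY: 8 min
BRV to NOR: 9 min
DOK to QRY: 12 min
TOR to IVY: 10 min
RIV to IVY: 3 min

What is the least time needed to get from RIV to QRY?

Compare a few routes:
RIV → IVY → BRV → GRN → ALP → QRY: 3+6+5+7+3 = 24
RIV → IVY → BRV → HUB → QRY: 3+6+2+3 = 14
RIV → IVY → TOR → GRN → HUB → QRY: 3+10+3+4+3 = 23
RIV → IVY → BRV → GRN → HUB → QRY: 3+6+5+4+3 = 21
The minimum is 14 min via RIV → IVY → BRV → HUB → QRY.

14 min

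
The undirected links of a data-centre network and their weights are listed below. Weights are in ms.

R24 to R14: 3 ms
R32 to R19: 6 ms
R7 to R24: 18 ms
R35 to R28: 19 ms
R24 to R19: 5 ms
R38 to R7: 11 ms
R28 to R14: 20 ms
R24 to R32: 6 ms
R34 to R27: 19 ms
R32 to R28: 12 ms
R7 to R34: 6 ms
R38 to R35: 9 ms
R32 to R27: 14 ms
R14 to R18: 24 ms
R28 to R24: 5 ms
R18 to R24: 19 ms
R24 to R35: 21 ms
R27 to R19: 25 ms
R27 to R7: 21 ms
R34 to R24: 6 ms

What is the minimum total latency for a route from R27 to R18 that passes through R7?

Shortest R27→R7: R27–R7 = 21
Best R7 to R18: R7–R34–R24–R18 costing 31
Total via R7: 21 + 31 = 52 ms.

52 ms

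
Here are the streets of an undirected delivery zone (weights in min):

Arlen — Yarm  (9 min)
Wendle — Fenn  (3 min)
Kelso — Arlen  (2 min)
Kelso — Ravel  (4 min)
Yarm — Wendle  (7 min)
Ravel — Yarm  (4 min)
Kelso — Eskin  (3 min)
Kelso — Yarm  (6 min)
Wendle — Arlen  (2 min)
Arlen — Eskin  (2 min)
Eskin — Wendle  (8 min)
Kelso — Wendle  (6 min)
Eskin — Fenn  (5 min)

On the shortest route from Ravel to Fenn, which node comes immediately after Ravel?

Kelso

Candidate routes:
Ravel → Kelso → Wendle → Fenn: 4+6+3 = 13
Ravel → Kelso → Eskin → Fenn: 4+3+5 = 12
Ravel → Kelso → Arlen → Eskin → Fenn: 4+2+2+5 = 13
Ravel → Kelso → Arlen → Wendle → Fenn: 4+2+2+3 = 11
Cheapest is Ravel → Kelso → Arlen → Wendle → Fenn at 11 min.
So from Ravel the first move is to Kelso.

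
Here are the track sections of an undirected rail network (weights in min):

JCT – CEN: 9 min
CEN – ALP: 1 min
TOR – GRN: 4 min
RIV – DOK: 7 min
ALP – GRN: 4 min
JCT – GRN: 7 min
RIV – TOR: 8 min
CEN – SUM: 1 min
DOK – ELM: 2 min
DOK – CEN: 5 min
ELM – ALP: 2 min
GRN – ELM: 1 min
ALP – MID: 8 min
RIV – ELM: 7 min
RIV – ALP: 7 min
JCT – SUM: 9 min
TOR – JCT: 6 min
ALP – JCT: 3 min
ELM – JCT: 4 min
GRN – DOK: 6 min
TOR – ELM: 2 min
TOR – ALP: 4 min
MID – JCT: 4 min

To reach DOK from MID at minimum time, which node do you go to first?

JCT

Enumerating some paths:
MID–JCT–ELM–DOK: 4+4+2 = 10
MID–JCT–ALP–ELM–DOK: 4+3+2+2 = 11
MID–ALP–ELM–DOK: 8+2+2 = 12
The minimum is 10 min via MID–JCT–ELM–DOK.
So from MID the first move is to JCT.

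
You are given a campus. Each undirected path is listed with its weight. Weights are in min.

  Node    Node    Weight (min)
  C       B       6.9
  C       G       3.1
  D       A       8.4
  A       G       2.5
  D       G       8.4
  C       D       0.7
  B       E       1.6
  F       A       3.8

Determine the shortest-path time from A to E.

14.1 min

Shortest distances from A:
A: 0
G: 2.5  (via A)
F: 3.8  (via A)
C: 5.6  (via G)
D: 6.3  (via C)
B: 12.5  (via C)
E: 14.1  (via B)
Shortest route: A–G–C–B–E = 14.1 min.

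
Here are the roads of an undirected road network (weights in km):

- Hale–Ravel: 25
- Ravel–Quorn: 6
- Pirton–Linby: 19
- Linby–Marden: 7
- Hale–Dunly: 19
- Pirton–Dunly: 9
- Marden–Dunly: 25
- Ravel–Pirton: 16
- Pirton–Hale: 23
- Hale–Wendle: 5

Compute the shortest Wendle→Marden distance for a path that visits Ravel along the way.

72 km

Shortest Wendle→Ravel: Wendle → Hale → Ravel = 30
Best Ravel to Marden: Ravel → Pirton → Linby → Marden costing 42
Total via Ravel: 30 + 42 = 72 km.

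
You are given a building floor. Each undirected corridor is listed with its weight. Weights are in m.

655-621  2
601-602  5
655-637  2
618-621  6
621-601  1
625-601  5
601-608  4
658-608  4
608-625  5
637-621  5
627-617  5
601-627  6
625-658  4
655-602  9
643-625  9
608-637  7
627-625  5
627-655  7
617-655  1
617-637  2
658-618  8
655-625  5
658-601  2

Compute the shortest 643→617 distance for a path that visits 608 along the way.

22 m

Shortest 643→608: 643 → 625 → 608 = 14
Best 608 to 617: 608 → 601 → 621 → 655 → 617 costing 8
Total via 608: 14 + 8 = 22 m.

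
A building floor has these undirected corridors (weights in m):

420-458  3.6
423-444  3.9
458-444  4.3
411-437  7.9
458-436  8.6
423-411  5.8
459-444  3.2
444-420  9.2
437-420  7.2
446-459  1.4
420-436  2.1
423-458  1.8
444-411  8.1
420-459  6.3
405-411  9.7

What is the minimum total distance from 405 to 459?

21 m

Running Dijkstra from 405:
405: 0
411: 9.7  (via 405)
423: 15.5  (via 411)
458: 17.3  (via 423)
437: 17.6  (via 411)
444: 17.8  (via 411)
420: 20.9  (via 458)
459: 21  (via 444)
Shortest route: 405 → 411 → 444 → 459 = 21 m.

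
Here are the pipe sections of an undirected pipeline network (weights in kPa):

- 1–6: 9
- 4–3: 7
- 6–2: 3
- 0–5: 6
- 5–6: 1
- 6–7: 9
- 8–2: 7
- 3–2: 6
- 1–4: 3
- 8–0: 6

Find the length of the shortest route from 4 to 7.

Shortest distances from 4:
4: 0
1: 3  (via 4)
3: 7  (via 4)
6: 12  (via 1)
2: 13  (via 3)
5: 13  (via 6)
0: 19  (via 5)
8: 20  (via 2)
7: 21  (via 6)
Shortest route: 4–1–6–7 = 21 kPa.

21 kPa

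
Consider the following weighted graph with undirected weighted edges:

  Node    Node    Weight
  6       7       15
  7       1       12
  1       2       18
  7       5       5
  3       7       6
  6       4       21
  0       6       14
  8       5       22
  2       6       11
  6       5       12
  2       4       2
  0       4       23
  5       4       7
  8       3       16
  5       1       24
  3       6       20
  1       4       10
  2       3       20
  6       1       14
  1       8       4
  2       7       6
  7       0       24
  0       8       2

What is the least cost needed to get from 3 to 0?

18

Shortest distances from 3:
3: 0
7: 6  (via 3)
5: 11  (via 7)
2: 12  (via 7)
4: 14  (via 2)
8: 16  (via 3)
0: 18  (via 8)
Shortest route: 3–8–0 = 18.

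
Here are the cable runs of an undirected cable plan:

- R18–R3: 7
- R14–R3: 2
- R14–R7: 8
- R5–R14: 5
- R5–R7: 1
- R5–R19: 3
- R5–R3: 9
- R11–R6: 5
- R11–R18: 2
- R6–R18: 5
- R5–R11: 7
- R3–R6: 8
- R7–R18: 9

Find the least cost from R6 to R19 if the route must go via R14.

Best R6 to R14: R6 → R3 → R14 costing 10
Best R14 to R19: R14 → R5 → R19 costing 8
Total via R14: 10 + 8 = 18.

18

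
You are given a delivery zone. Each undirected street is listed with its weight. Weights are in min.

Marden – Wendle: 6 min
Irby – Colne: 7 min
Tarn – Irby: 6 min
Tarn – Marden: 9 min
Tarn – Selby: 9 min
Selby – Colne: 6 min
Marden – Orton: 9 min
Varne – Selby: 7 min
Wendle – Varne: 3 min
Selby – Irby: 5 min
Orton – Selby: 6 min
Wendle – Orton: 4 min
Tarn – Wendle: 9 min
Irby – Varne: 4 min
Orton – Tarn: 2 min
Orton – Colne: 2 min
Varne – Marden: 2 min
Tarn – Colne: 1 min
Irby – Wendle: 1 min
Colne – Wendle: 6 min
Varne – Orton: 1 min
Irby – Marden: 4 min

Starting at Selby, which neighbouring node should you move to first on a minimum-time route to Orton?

Orton

Enumerating some paths:
Selby–Orton: 6 = 6
Selby–Varne–Orton: 7+1 = 8
Selby–Colne–Orton: 6+2 = 8
The minimum is 6 min via Selby–Orton.
So from Selby the first move is to Orton.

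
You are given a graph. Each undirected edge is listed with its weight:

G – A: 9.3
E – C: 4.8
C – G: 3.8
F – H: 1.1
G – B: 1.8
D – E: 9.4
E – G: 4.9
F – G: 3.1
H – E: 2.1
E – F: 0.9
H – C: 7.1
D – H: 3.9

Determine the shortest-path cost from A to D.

17.4

Candidate routes:
A–G–F–E–H–D: 9.3+3.1+0.9+2.1+3.9 = 19.3
A–G–E–F–H–D: 9.3+4.9+0.9+1.1+3.9 = 20.1
A–G–F–H–D: 9.3+3.1+1.1+3.9 = 17.4
A–G–E–H–D: 9.3+4.9+2.1+3.9 = 20.2
Cheapest is A–G–F–H–D at 17.4.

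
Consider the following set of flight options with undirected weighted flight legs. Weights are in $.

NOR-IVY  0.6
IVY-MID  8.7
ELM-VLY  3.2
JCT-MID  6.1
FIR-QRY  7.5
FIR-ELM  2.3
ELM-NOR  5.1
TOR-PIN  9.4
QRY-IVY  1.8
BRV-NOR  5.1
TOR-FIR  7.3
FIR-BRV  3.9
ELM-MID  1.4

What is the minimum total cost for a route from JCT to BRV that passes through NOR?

$17.7

Shortest JCT→NOR: JCT–MID–ELM–NOR = 12.6
Shortest NOR→BRV: NOR–BRV = 5.1
Total via NOR: 12.6 + 5.1 = $17.7.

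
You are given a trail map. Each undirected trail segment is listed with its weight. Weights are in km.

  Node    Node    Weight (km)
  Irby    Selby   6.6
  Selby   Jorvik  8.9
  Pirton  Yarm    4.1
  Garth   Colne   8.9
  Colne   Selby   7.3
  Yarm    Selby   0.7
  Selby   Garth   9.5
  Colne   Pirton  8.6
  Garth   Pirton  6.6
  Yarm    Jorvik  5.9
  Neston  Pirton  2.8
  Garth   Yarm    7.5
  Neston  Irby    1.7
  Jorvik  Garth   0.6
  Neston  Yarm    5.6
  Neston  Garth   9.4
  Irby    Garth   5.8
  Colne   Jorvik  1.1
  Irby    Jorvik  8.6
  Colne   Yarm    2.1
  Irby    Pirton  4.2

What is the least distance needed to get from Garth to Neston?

Running Dijkstra from Garth:
Garth: 0
Jorvik: 0.6  (via Garth)
Colne: 1.7  (via Jorvik)
Yarm: 3.8  (via Colne)
Selby: 4.5  (via Yarm)
Irby: 5.8  (via Garth)
Pirton: 6.6  (via Garth)
Neston: 7.5  (via Irby)
Shortest route: Garth → Irby → Neston = 7.5 km.

7.5 km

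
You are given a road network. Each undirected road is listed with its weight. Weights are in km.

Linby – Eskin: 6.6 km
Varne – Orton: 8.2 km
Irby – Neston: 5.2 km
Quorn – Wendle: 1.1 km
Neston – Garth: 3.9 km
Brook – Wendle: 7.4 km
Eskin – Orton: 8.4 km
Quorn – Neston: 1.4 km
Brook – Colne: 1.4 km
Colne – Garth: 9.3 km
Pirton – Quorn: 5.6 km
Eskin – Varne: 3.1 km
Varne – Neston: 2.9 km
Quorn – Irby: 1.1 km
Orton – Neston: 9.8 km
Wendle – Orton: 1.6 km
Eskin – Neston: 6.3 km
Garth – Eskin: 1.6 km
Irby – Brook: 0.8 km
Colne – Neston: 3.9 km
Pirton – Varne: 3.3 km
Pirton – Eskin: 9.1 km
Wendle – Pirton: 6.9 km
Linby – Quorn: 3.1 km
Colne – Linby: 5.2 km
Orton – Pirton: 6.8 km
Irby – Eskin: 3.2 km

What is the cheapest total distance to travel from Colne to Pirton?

8.9 km

Enumerating some paths:
Colne–Neston–Varne–Pirton: 3.9+2.9+3.3 = 10.1
Colne–Brook–Irby–Quorn–Pirton: 1.4+0.8+1.1+5.6 = 8.9
Colne–Neston–Quorn–Pirton: 3.9+1.4+5.6 = 10.9
Colne–Brook–Irby–Quorn–Neston–Varne–Pirton: 1.4+0.8+1.1+1.4+2.9+3.3 = 10.9
The minimum is 8.9 km via Colne–Brook–Irby–Quorn–Pirton.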